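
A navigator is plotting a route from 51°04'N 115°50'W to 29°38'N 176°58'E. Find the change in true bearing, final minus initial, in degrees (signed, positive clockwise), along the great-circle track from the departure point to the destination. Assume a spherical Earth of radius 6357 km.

Initial bearing θ₁ = atan2(sin Δλ cos φ₂, cos φ₁ sin φ₂ − sin φ₁ cos φ₂ cos Δλ) = 273.48°
Final bearing θ₂ = (initial bearing from the destination back to the start) + 180° = 226.19°
Δθ = θ₂ − θ₁ = -47.3°

-47.3°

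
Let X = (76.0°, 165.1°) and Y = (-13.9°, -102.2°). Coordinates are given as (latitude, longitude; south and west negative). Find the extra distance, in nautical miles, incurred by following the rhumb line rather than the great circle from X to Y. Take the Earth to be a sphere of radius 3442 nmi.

308 nmi

Great circle: cos σ = sin φ₁ sin φ₂ + cos φ₁ cos φ₂ cos Δλ,  σ = 1.8174 rad → d_gc = 6255.6 nmi
Rhumb line: Δψ = -2.3423, q = Δφ/Δψ = 0.6699, d_rh = R√(Δφ²+q²Δλ²) = 6563.8 nmi
Excess = 6563.8 − 6255.6 = 308.2 ≈ 308 nmi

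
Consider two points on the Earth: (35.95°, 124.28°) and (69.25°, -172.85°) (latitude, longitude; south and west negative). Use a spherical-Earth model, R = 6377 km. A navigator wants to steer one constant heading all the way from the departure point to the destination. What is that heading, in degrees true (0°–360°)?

47.0°

Meridional parts: M(φ₁)=+0.6732, M(φ₂)=+1.6978 → ΔM = +1.0246;  Δλ = +1.0973 rad
tan C = Δλ / ΔM = +1.0709 → C = 46.96°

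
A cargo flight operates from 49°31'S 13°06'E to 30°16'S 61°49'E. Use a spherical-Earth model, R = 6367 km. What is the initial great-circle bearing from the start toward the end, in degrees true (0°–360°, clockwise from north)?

80.7°

N = sin Δλ·cos φ₂ = +0.6490;  D = cos φ₁ sin φ₂ − sin φ₁ cos φ₂ cos Δλ = +0.1062
initial course = atan2(N, D) = 80.71°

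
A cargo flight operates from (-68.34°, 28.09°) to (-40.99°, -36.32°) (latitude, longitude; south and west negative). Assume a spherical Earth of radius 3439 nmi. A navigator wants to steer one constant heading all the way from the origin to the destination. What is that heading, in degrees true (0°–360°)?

Δψ = ln[tan(π/4+φ₂/2)/tan(π/4+φ₁/2)] = +0.8683
Δλ = -1.1242 rad (taken the short way round)
course = atan2(Δλ, Δψ) = 307.68°

307.7°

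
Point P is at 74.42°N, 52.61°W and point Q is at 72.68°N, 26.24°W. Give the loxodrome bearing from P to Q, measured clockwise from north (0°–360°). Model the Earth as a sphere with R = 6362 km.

Δψ = ln[tan(π/4+φ₂/2)/tan(π/4+φ₁/2)] = -0.1073
Δλ = +0.4602 rad (taken the short way round)
course = atan2(Δλ, Δψ) = 103.13°

103.1°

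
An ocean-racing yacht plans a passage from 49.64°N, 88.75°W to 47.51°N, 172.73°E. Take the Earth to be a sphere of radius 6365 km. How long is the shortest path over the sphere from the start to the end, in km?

6687 km

cos σ = sin φ₁ sin φ₂ + cos φ₁ cos φ₂ cos Δλ
      = sin(49.64°)sin(47.51°) + cos(49.64°)cos(47.51°)cos(-98.52°) = 0.4971
σ = 60.193° → d = Rσ = 6365·1.05056 = 6687 km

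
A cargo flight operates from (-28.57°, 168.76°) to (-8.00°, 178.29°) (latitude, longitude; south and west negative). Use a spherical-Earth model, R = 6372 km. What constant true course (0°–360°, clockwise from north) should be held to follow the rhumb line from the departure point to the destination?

Meridional parts: M(φ₁)=-0.5207, M(φ₂)=-0.1401 → ΔM = +0.3806;  Δλ = +0.1663 rad
tan C = Δλ / ΔM = +0.4370 → C = 23.61°

23.6°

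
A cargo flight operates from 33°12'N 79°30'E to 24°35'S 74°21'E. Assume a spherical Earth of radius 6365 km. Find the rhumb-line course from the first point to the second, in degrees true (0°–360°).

184.9°

Meridional parts: M(φ₁)=+0.6149, M(φ₂)=-0.4429 → ΔM = -1.0578;  Δλ = -0.0899 rad
tan C = Δλ / ΔM = +0.0850 → C = 184.86°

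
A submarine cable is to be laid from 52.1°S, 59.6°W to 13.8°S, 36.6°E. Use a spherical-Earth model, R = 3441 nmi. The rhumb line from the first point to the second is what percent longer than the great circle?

4.7%

Great circle: σ = 1.4467 rad → d_gc = Rσ = 4978.0 nmi
Rhumb: Δφ = +0.6685, Δλ = +1.6790, Δψ = +0.8258, q = Δφ/Δψ = 0.8095 → d_rh = R√(Δφ²+q²Δλ²) = 5211.8 nmi
Excess = (5211.8 − 4978.0) / 4978.0 = 233.8 / 4978.0 = 4.70% ≈ 4.7%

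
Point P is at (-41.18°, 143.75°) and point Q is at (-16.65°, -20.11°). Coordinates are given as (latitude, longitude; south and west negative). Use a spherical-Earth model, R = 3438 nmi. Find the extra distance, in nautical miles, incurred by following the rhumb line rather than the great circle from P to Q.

Great circle: cos σ = sin φ₁ sin φ₂ + cos φ₁ cos φ₂ cos Δλ,  σ = 2.0990 rad → d_gc = 7216.5 nmi
Rhumb line: Δψ = +0.4953, q = Δφ/Δψ = 0.8645, d_rh = R√(Δφ²+q²Δλ²) = 8626.2 nmi
Excess = 8626.2 − 7216.5 = 1409.7 ≈ 1410 nmi

1410 nmi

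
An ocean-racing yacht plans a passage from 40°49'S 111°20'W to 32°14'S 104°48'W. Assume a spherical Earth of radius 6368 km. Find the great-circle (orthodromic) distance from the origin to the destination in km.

cos σ = sin φ₁ sin φ₂ + cos φ₁ cos φ₂ cos Δλ
      = sin(-40.82°)sin(-32.23°) + cos(-40.82°)cos(-32.23°)cos(6.53°) = 0.9846
σ = 10.054° → d = Rσ = 6368·0.17548 = 1117 km

1117 km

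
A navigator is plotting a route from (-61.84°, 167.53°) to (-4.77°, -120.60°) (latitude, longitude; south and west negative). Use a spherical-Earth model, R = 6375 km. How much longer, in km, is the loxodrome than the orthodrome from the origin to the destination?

223 km

Great circle: cos σ = sin φ₁ sin φ₂ + cos φ₁ cos φ₂ cos Δλ,  σ = 1.3493 rad → d_gc = 8602.0 km
Rhumb line: Δψ = +1.2997, q = Δφ/Δψ = 0.7664, d_rh = R√(Δφ²+q²Δλ²) = 8824.9 km
Excess = 8824.9 − 8602.0 = 222.9 ≈ 223 km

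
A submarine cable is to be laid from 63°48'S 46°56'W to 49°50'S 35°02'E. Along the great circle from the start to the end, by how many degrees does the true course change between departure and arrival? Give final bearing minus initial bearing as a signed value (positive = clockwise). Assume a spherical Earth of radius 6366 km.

-72.4°

At departure: θ₁ = atan2(sin Δλ cos φ₂, cos φ₁ sin φ₂ − sin φ₁ cos φ₂ cos Δλ) = 111.88°
At arrival: θ₂ = atan2(sin Δλ cos φ₁, −cos φ₂ sin φ₁ + sin φ₂ cos φ₁ cos Δλ) = 39.43°
Δθ = θ₂ − θ₁ = -72.4°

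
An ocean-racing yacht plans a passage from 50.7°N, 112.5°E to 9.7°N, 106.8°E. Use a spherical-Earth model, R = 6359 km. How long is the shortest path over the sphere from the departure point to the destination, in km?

cos σ = sin φ₁ sin φ₂ + cos φ₁ cos φ₂ cos Δλ
      = sin(50.70°)sin(9.70°) + cos(50.70°)cos(9.70°)cos(-5.70°) = 0.7516
σ = 41.269° → d = Rσ = 6359·0.72028 = 4580 km

4580 km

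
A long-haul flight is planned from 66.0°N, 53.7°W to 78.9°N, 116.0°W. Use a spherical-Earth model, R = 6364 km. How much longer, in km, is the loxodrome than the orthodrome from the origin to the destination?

Great circle: cos σ = sin φ₁ sin φ₂ + cos φ₁ cos φ₂ cos Δλ,  σ = 0.3685 rad → d_gc = 2345.4 km
Rhumb line: Δψ = +0.7827, q = Δφ/Δψ = 0.2876, d_rh = R√(Δφ²+q²Δλ²) = 2452.5 km
Excess = 2452.5 − 2345.4 = 107.1 ≈ 107 km

107 km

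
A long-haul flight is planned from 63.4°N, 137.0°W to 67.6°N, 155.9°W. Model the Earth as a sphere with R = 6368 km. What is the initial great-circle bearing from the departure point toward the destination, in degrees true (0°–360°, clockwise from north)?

306.6°

N = sin Δλ·cos φ₂ = -0.1234;  D = cos φ₁ sin φ₂ − sin φ₁ cos φ₂ cos Δλ = +0.0916
initial course = atan2(N, D) = 306.58°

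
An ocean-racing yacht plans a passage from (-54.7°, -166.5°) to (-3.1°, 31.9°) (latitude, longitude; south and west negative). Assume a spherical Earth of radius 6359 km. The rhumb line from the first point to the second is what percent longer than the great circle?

Great circle: σ = 2.0983 rad → d_gc = Rσ = 13343.1 km
Rhumb: Δφ = +0.9006, Δλ = -2.8205, Δψ = +1.0910, q = Δφ/Δψ = 0.8255 → d_rh = R√(Δφ²+q²Δλ²) = 15874.0 km
Excess = (15874.0 − 13343.1) / 13343.1 = 2530.9 / 13343.1 = 18.97% ≈ 19.0%

19.0%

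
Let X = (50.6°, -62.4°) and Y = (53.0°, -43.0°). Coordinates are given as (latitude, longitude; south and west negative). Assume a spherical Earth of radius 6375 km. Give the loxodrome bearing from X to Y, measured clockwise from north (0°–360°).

Δψ = ln[tan(π/4+φ₂/2)/tan(π/4+φ₁/2)] = +0.0678
Δλ = +0.3386 rad (taken the short way round)
course = atan2(Δλ, Δψ) = 78.68°

78.7°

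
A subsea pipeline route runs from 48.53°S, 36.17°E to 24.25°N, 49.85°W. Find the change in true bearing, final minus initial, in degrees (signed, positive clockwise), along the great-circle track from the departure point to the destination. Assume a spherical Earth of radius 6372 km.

+27.4°

At departure: θ₁ = atan2(sin Δλ cos φ₂, cos φ₁ sin φ₂ − sin φ₁ cos φ₂ cos Δλ) = 289.35°
At arrival: θ₂ = atan2(sin Δλ cos φ₁, −cos φ₂ sin φ₁ + sin φ₂ cos φ₁ cos Δλ) = 316.74°
Δθ = θ₂ − θ₁ = +27.4°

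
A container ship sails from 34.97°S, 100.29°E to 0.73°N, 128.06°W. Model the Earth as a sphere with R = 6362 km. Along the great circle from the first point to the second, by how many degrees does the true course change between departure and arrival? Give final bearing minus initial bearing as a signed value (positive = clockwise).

Initial bearing θ₁ = atan2(sin Δλ cos φ₂, cos φ₁ sin φ₂ − sin φ₁ cos φ₂ cos Δλ) = 116.37°
Final bearing θ₂ = (initial bearing from the destination back to the start) + 180° = 47.24°
Δθ = θ₂ − θ₁ = -69.1°

-69.1°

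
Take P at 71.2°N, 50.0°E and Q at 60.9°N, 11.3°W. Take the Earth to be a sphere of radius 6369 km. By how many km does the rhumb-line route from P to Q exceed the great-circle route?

Great circle: cos σ = sin φ₁ sin φ₂ + cos φ₁ cos φ₂ cos Δλ,  σ = 0.4454 rad → d_gc = 2837.0 km
Rhumb line: Δψ = -0.4497, q = Δφ/Δψ = 0.3998, d_rh = R√(Δφ²+q²Δλ²) = 2954.9 km
Excess = 2954.9 − 2837.0 = 117.9 ≈ 118 km

118 km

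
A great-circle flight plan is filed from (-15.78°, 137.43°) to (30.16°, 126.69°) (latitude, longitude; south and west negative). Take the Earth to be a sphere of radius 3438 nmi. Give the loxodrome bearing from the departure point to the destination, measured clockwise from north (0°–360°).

347.3°

Meridional parts: M(φ₁)=-0.2790, M(φ₂)=+0.5525 → ΔM = +0.8315;  Δλ = -0.1874 rad
tan C = Δλ / ΔM = -0.2254 → C = 347.30°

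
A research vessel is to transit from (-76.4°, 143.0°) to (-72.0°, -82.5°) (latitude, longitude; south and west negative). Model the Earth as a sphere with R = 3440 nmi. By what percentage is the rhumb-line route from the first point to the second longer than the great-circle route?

25.8%

Great circle: σ = 0.5085 rad → d_gc = Rσ = 1749.4 nmi
Rhumb: Δφ = +0.0768, Δλ = +2.3475, Δψ = +0.2839, q = Δφ/Δψ = 0.2705 → d_rh = R√(Δφ²+q²Δλ²) = 2200.5 nmi
Excess = (2200.5 − 1749.4) / 1749.4 = 451.1 / 1749.4 = 25.79% ≈ 25.8%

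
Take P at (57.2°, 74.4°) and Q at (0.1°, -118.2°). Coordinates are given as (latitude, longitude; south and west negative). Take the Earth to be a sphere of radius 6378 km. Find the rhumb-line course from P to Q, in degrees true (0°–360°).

Δψ = ln[tan(π/4+φ₂/2)/tan(π/4+φ₁/2)] = -1.2214
Δλ = +2.9217 rad (taken the short way round)
course = atan2(Δλ, Δψ) = 112.69°

112.7°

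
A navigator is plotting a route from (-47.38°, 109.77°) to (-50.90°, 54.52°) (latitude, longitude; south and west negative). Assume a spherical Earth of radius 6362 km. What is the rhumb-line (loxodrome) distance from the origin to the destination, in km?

Δψ = ln[tan(π/4+φ₂/2)/tan(π/4+φ₁/2)] = -0.0940;  Δφ = -0.0614 rad,  Δλ = -0.9643 rad
q = Δφ/Δψ = 0.6538
d = R·√(Δφ² + q²Δλ²) = 6362·0.63348 = 4030 km

4030 km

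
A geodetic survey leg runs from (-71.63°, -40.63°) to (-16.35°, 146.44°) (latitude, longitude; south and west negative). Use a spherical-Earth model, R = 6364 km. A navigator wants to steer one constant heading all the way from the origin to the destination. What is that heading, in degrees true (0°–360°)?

296.9°

Δψ = ln[tan(π/4+φ₂/2)/tan(π/4+φ₁/2)] = +1.5327
Δλ = -3.0182 rad (taken the short way round)
course = atan2(Δλ, Δψ) = 296.92°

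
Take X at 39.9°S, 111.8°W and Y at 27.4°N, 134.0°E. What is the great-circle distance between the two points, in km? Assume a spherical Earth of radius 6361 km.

13884 km

Haversine: a = sin²(Δφ/2)+cos φ₁ cos φ₂ sin²(Δλ/2) = 0.78720;  σ = 2·atan2(√a,√(1−a))
σ = 125.057° → d = Rσ = 6361·2.18266 = 13884 km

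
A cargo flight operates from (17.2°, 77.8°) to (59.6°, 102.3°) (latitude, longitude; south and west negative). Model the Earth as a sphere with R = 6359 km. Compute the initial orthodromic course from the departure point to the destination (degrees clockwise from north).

N = sin Δλ·cos φ₂ = +0.2098;  D = cos φ₁ sin φ₂ − sin φ₁ cos φ₂ cos Δλ = +0.6878
initial course = atan2(N, D) = 16.97°

17.0°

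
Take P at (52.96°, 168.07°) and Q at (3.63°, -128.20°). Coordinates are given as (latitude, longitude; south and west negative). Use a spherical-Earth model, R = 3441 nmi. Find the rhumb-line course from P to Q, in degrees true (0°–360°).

Meridional parts: M(φ₁)=+1.0937, M(φ₂)=+0.0634 → ΔM = -1.0303;  Δλ = +1.1123 rad
tan C = Δλ / ΔM = -1.0796 → C = 132.81°

132.8°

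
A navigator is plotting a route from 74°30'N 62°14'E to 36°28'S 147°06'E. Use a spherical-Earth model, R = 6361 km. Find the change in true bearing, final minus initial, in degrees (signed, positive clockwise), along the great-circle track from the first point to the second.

At departure: θ₁ = atan2(sin Δλ cos φ₂, cos φ₁ sin φ₂ − sin φ₁ cos φ₂ cos Δλ) = 105.90°
At arrival: θ₂ = atan2(sin Δλ cos φ₁, −cos φ₂ sin φ₁ + sin φ₂ cos φ₁ cos Δλ) = 161.36°
Δθ = θ₂ − θ₁ = +55.5°

+55.5°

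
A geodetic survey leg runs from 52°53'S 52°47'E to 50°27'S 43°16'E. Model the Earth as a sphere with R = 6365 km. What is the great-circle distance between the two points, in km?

709 km

Haversine: a = sin²(Δφ/2)+cos φ₁ cos φ₂ sin²(Δλ/2) = 0.00309;  σ = 2·atan2(√a,√(1−a))
σ = 6.378° → d = Rσ = 6365·0.11132 = 709 km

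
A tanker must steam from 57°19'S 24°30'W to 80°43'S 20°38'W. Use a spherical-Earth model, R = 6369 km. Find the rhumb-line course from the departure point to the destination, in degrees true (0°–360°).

177.0°

Meridional parts: M(φ₁)=-1.2269, M(φ₂)=-2.5110 → ΔM = -1.2841;  Δλ = +0.0675 rad
tan C = Δλ / ΔM = -0.0526 → C = 176.99°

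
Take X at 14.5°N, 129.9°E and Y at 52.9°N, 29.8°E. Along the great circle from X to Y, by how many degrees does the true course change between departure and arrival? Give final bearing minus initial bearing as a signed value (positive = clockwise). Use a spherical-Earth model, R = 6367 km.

-70.1°

At departure: θ₁ = atan2(sin Δλ cos φ₂, cos φ₁ sin φ₂ − sin φ₁ cos φ₂ cos Δλ) = 323.37°
At arrival: θ₂ = atan2(sin Δλ cos φ₁, −cos φ₂ sin φ₁ + sin φ₂ cos φ₁ cos Δλ) = 253.27°
Δθ = θ₂ − θ₁ = -70.1°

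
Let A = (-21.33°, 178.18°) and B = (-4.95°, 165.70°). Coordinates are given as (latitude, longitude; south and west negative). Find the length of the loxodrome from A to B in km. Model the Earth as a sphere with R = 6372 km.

2265 km

Δψ = ln[tan(π/4+φ₂/2)/tan(π/4+φ₁/2)] = +0.2947;  Δφ = +0.2859 rad,  Δλ = -0.2178 rad
q = Δφ/Δψ = 0.9701
d = R·√(Δφ² + q²Δλ²) = 6372·0.35550 = 2265 km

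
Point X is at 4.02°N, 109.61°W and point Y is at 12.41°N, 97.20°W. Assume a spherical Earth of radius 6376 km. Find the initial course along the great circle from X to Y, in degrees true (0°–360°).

54.9°

θ = atan2( sin Δλ·cos φ₂ ,  cos φ₁ sin φ₂ − sin φ₁ cos φ₂ cos Δλ )
  = atan2(+0.2099, +0.1475) = 54.90°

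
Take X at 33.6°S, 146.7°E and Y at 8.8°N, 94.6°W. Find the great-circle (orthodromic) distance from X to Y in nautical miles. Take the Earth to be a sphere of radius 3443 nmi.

Haversine: a = sin²(Δφ/2)+cos φ₁ cos φ₂ sin²(Δλ/2) = 0.73997;  σ = 2·atan2(√a,√(1−a))
σ = 118.682° → d = Rσ = 3443·2.07138 = 7132 nmi

7132 nmi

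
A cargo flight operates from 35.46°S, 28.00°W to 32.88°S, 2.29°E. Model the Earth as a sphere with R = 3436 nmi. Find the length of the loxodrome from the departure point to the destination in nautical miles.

1511 nmi

Rhumb course C = atan2(Δλ, Δψ) with Δψ = ln[tan(π/4+φ₂/2)/tan(π/4+φ₁/2)] = +0.0544, Δλ = +0.5287 → C = 84.12°
d = R·|Δφ| / |cos C| = 3436·0.04503 / 0.10242 = 1511 nmi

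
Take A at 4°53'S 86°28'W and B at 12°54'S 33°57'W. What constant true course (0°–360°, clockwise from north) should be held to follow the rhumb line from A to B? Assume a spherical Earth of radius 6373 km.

98.8°

Δψ = ln[tan(π/4+φ₂/2)/tan(π/4+φ₁/2)] = -0.1417
Δλ = +0.9166 rad (taken the short way round)
course = atan2(Δλ, Δψ) = 98.79°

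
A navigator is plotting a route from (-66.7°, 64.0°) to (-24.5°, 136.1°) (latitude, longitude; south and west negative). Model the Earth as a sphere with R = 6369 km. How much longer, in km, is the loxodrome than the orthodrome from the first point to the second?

263 km

Great circle: cos σ = sin φ₁ sin φ₂ + cos φ₁ cos φ₂ cos Δλ,  σ = 1.0570 rad → d_gc = 6731.9 km
Rhumb line: Δψ = +1.1377, q = Δφ/Δψ = 0.6474, d_rh = R√(Δφ²+q²Δλ²) = 6994.6 km
Excess = 6994.6 − 6731.9 = 262.7 ≈ 263 km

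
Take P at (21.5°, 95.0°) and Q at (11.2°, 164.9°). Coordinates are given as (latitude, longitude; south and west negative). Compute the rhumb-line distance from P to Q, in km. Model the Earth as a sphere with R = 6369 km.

7532 km

Δψ = ln[tan(π/4+φ₂/2)/tan(π/4+φ₁/2)] = -0.1876;  Δφ = -0.1798 rad,  Δλ = +1.2200 rad
q = Δφ/Δψ = 0.9580
d = R·√(Δφ² + q²Δλ²) = 6369·1.18254 = 7532 km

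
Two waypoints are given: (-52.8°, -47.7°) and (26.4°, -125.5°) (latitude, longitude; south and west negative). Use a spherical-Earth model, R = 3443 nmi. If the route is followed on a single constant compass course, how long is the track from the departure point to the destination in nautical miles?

Rhumb course C = atan2(Δλ, Δψ) with Δψ = ln[tan(π/4+φ₂/2)/tan(π/4+φ₁/2)] = +1.5670, Δλ = -1.3579 → C = 319.09°
d = R·|Δφ| / |cos C| = 3443·1.38230 / 0.75575 = 6297 nmi

6297 nmi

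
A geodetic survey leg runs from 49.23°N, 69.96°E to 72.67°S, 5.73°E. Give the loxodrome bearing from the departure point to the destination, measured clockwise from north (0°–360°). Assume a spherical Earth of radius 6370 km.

201.3°

Δψ = ln[tan(π/4+φ₂/2)/tan(π/4+φ₁/2)] = -2.8712
Δλ = -1.1210 rad (taken the short way round)
course = atan2(Δλ, Δψ) = 201.33°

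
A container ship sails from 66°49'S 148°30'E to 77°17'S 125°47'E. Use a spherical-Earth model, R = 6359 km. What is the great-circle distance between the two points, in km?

1377 km

Haversine: a = sin²(Δφ/2)+cos φ₁ cos φ₂ sin²(Δλ/2) = 0.01168;  σ = 2·atan2(√a,√(1−a))
σ = 12.409° → d = Rσ = 6359·0.21658 = 1377 km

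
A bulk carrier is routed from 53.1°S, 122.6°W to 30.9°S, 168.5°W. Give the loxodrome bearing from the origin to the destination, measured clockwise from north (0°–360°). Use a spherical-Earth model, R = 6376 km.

Meridional parts: M(φ₁)=-1.0977, M(φ₂)=-0.5675 → ΔM = +0.5302;  Δλ = -0.8011 rad
tan C = Δλ / ΔM = -1.5109 → C = 303.50°

303.5°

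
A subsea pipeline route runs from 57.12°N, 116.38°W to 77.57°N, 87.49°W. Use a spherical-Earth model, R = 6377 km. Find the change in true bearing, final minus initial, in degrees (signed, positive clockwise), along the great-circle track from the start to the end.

+27.2°

At departure: θ₁ = atan2(sin Δλ cos φ₂, cos φ₁ sin φ₂ − sin φ₁ cos φ₂ cos Δλ) = 15.62°
At arrival: θ₂ = atan2(sin Δλ cos φ₁, −cos φ₂ sin φ₁ + sin φ₂ cos φ₁ cos Δλ) = 42.78°
Δθ = θ₂ − θ₁ = +27.2°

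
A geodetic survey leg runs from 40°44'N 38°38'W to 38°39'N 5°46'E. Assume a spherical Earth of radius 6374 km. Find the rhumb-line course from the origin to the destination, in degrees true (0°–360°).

Δψ = ln[tan(π/4+φ₂/2)/tan(π/4+φ₁/2)] = -0.0473
Δλ = +0.7749 rad (taken the short way round)
course = atan2(Δλ, Δψ) = 93.49°

93.5°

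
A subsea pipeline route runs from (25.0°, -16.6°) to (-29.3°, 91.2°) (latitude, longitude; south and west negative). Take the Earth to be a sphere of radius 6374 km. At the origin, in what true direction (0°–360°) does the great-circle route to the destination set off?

N = sin Δλ·cos φ₂ = +0.8303;  D = cos φ₁ sin φ₂ − sin φ₁ cos φ₂ cos Δλ = -0.3309
initial course = atan2(N, D) = 111.73°

111.7°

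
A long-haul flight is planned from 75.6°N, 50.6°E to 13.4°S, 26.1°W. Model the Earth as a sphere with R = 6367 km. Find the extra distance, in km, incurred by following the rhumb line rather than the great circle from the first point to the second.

356 km

Great circle: cos σ = sin φ₁ sin φ₂ + cos φ₁ cos φ₂ cos Δλ,  σ = 1.7404 rad → d_gc = 11081.3 km
Rhumb line: Δψ = -2.3049, q = Δφ/Δψ = 0.6739, d_rh = R√(Δφ²+q²Δλ²) = 11437.2 km
Excess = 11437.2 − 11081.3 = 355.9 ≈ 356 km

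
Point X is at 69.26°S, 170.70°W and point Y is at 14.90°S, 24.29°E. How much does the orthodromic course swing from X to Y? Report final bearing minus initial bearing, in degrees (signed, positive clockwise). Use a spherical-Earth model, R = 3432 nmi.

At departure: θ₁ = atan2(sin Δλ cos φ₂, cos φ₁ sin φ₂ − sin φ₁ cos φ₂ cos Δλ) = 194.54°
At arrival: θ₂ = atan2(sin Δλ cos φ₁, −cos φ₂ sin φ₁ + sin φ₂ cos φ₁ cos Δλ) = 354.72°
Δθ = θ₂ − θ₁ = +160.2°

+160.2°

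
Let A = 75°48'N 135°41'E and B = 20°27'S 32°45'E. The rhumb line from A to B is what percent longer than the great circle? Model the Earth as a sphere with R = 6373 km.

5.7%

Great circle: σ = 1.9716 rad → d_gc = Rσ = 12565.0 km
Rhumb: Δφ = -1.6799, Δλ = -1.7965, Δψ = -2.4477, q = Δφ/Δψ = 0.6863 → d_rh = R√(Δφ²+q²Δλ²) = 13280.0 km
Excess = (13280.0 − 12565.0) / 12565.0 = 715.0 / 12565.0 = 5.69% ≈ 5.7%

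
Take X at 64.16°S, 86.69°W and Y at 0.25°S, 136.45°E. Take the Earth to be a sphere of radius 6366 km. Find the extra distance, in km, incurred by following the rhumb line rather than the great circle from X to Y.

Great circle: cos σ = sin φ₁ sin φ₂ + cos φ₁ cos φ₂ cos Δλ,  σ = 1.8903 rad → d_gc = 12033.7 km
Rhumb line: Δψ = +1.4679, q = Δφ/Δψ = 0.7599, d_rh = R√(Δφ²+q²Δλ²) = 13562.3 km
Excess = 13562.3 − 12033.7 = 1528.6 ≈ 1529 km

1529 km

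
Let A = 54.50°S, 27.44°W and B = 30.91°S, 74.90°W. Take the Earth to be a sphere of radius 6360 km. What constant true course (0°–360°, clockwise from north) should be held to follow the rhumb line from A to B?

304.6°

Meridional parts: M(φ₁)=-1.1391, M(φ₂)=-0.5677 → ΔM = +0.5714;  Δλ = -0.8283 rad
tan C = Δλ / ΔM = -1.4497 → C = 304.60°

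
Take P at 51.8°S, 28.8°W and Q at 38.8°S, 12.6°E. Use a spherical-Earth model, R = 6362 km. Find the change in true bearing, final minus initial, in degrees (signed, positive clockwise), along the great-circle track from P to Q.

-30.3°

Initial bearing θ₁ = atan2(sin Δλ cos φ₂, cos φ₁ sin φ₂ − sin φ₁ cos φ₂ cos Δλ) = 82.06°
Final bearing θ₂ = (initial bearing from the destination back to the start) + 180° = 51.80°
Δθ = θ₂ − θ₁ = -30.3°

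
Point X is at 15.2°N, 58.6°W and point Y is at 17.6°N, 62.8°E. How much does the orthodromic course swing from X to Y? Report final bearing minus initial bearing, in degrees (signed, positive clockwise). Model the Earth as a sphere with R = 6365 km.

Initial bearing θ₁ = atan2(sin Δλ cos φ₂, cos φ₁ sin φ₂ − sin φ₁ cos φ₂ cos Δλ) = 62.58°
Final bearing θ₂ = (initial bearing from the destination back to the start) + 180° = 116.01°
Δθ = θ₂ − θ₁ = +53.4°

+53.4°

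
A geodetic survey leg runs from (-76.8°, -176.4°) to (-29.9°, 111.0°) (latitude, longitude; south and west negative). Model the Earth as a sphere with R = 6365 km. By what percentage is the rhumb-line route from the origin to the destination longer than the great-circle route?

4.7%

Great circle: σ = 0.9950 rad → d_gc = Rσ = 6333.1 km
Rhumb: Δφ = +0.8186, Δλ = -1.2671, Δψ = +1.6094, q = Δφ/Δψ = 0.5086 → d_rh = R√(Δφ²+q²Δλ²) = 6631.1 km
Excess = (6631.1 − 6333.1) / 6333.1 = 298.0 / 6333.1 = 4.71% ≈ 4.7%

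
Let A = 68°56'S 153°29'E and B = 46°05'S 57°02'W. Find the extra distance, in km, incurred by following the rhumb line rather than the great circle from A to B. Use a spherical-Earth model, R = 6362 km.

Great circle: cos σ = sin φ₁ sin φ₂ + cos φ₁ cos φ₂ cos Δλ,  σ = 1.0957 rad → d_gc = 6970.9 km
Rhumb line: Δψ = +0.7740, q = Δφ/Δψ = 0.5153, d_rh = R√(Δφ²+q²Δλ²) = 8921.3 km
Excess = 8921.3 − 6970.9 = 1950.4 ≈ 1950 km

1950 km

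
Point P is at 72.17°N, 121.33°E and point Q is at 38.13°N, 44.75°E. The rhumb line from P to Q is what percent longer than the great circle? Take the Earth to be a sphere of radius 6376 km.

Great circle: σ = 0.8715 rad → d_gc = Rσ = 5556.6 km
Rhumb: Δφ = -0.5941, Δλ = -1.3366, Δψ = -1.1315, q = Δφ/Δψ = 0.5251 → d_rh = R√(Δφ²+q²Δλ²) = 5862.7 km
Excess = (5862.7 − 5556.6) / 5556.6 = 306.1 / 5556.6 = 5.51% ≈ 5.5%

5.5%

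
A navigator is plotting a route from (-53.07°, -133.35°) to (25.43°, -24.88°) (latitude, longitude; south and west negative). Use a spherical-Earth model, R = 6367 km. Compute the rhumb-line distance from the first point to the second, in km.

Rhumb course C = atan2(Δλ, Δψ) with Δψ = ln[tan(π/4+φ₂/2)/tan(π/4+φ₁/2)] = +1.5560, Δλ = +1.8932 → C = 50.58°
d = R·|Δφ| / |cos C| = 6367·1.37008 / 0.63497 = 13738 km

13738 km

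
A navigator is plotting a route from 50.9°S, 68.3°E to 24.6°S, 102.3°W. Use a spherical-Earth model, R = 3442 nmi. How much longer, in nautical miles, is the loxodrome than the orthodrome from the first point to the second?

1849 nmi

Great circle: cos σ = sin φ₁ sin φ₂ + cos φ₁ cos φ₂ cos Δλ,  σ = 1.8159 rad → d_gc = 6250.41 nmi
Rhumb line: Δψ = +0.5922, q = Δφ/Δψ = 0.7752, d_rh = R√(Δφ²+q²Δλ²) = 8099.88 nmi
Excess = 8099.88 − 6250.41 = 1849.47 ≈ 1849 nmi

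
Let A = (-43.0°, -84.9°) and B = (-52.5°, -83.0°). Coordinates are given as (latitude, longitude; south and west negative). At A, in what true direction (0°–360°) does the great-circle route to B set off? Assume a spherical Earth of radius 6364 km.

173.0°

θ = atan2( sin Δλ·cos φ₂ ,  cos φ₁ sin φ₂ − sin φ₁ cos φ₂ cos Δλ )
  = atan2(+0.0202, -0.1653) = 173.04°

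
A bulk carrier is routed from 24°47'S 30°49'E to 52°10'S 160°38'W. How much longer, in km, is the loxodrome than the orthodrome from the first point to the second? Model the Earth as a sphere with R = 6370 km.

3283 km

Great circle: cos σ = sin φ₁ sin φ₂ + cos φ₁ cos φ₂ cos Δλ,  σ = 1.7872 rad → d_gc = 11384.5 km
Rhumb line: Δψ = -0.6242, q = Δφ/Δψ = 0.7657, d_rh = R√(Δφ²+q²Δλ²) = 14667.5 km
Excess = 14667.5 − 11384.5 = 3283.0 ≈ 3283 km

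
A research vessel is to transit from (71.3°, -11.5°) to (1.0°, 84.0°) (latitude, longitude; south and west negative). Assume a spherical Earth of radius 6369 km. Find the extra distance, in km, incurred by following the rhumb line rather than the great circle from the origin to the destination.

Great circle: cos σ = sin φ₁ sin φ₂ + cos φ₁ cos φ₂ cos Δλ,  σ = 1.5850 rad → d_gc = 10094.8 km
Rhumb line: Δψ = -1.7865, q = Δφ/Δψ = 0.6868, d_rh = R√(Δφ²+q²Δλ²) = 10687.7 km
Excess = 10687.7 − 10094.8 = 592.9 ≈ 593 km

593 km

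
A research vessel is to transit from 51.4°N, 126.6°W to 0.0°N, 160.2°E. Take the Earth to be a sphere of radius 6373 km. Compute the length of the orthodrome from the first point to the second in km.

8855 km

cos σ = sin φ₁ sin φ₂ + cos φ₁ cos φ₂ cos Δλ
      = sin(51.40°)sin(-0.00°) + cos(51.40°)cos(-0.00°)cos(-73.20°) = 0.1803
σ = 79.612° → d = Rσ = 6373·1.38948 = 8855 km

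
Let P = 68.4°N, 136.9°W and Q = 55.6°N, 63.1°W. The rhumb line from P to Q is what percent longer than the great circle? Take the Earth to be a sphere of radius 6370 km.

5.8%

Great circle: σ = 0.6002 rad → d_gc = Rσ = 3823.6 km
Rhumb: Δφ = -0.2234, Δλ = +1.2881, Δψ = -0.4841, q = Δφ/Δψ = 0.4615 → d_rh = R√(Δφ²+q²Δλ²) = 4044.9 km
Excess = (4044.9 − 3823.6) / 3823.6 = 221.3 / 3823.6 = 5.79% ≈ 5.8%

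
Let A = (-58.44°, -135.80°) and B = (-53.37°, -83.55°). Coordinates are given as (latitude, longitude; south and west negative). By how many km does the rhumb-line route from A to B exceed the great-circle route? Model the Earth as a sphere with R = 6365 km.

Great circle: cos σ = sin φ₁ sin φ₂ + cos φ₁ cos φ₂ cos Δλ,  σ = 0.5054 rad → d_gc = 3216.7 km
Rhumb line: Δψ = +0.1581, q = Δφ/Δψ = 0.5596, d_rh = R√(Δφ²+q²Δλ²) = 3296.6 km
Excess = 3296.6 − 3216.7 = 79.9 ≈ 80 km

80 km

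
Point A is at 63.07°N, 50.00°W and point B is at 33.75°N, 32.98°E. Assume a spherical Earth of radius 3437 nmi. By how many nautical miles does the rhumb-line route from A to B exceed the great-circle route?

Great circle: cos σ = sin φ₁ sin φ₂ + cos φ₁ cos φ₂ cos Δλ,  σ = 0.9988 rad → d_gc = 3432.7 nmi
Rhumb line: Δψ = -0.8031, q = Δφ/Δψ = 0.6372, d_rh = R√(Δφ²+q²Δλ²) = 3626.9 nmi
Excess = 3626.9 − 3432.7 = 194.2 ≈ 194 nmi

194 nmi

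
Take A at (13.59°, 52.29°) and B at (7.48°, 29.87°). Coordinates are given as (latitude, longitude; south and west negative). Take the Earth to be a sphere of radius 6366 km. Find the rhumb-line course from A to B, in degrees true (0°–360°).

Δψ = ln[tan(π/4+φ₂/2)/tan(π/4+φ₁/2)] = -0.1085
Δλ = -0.3913 rad (taken the short way round)
course = atan2(Δλ, Δψ) = 254.50°

254.5°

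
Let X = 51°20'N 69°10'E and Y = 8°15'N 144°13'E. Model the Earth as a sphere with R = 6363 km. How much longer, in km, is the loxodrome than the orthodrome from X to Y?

185 km

Great circle: cos σ = sin φ₁ sin φ₂ + cos φ₁ cos φ₂ cos Δλ,  σ = 1.2958 rad → d_gc = 8245.1 km
Rhumb line: Δψ = -0.9029, q = Δφ/Δψ = 0.8328, d_rh = R√(Δφ²+q²Δλ²) = 8430.4 km
Excess = 8430.4 − 8245.1 = 185.3 ≈ 185 km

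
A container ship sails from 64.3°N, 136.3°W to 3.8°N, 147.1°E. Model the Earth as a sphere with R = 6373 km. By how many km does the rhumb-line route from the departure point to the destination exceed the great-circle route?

Great circle: cos σ = sin φ₁ sin φ₂ + cos φ₁ cos φ₂ cos Δλ,  σ = 1.4101 rad → d_gc = 8986.6 km
Rhumb line: Δψ = -1.4115, q = Δφ/Δψ = 0.7481, d_rh = R√(Δφ²+q²Δλ²) = 9268.7 km
Excess = 9268.7 − 8986.6 = 282.1 ≈ 282 km

282 km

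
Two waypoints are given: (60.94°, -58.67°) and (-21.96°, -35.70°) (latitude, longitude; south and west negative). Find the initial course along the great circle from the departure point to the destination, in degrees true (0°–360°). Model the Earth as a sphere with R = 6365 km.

N = sin Δλ·cos φ₂ = +0.3619;  D = cos φ₁ sin φ₂ − sin φ₁ cos φ₂ cos Δλ = -0.9281
initial course = atan2(N, D) = 158.69°

158.7°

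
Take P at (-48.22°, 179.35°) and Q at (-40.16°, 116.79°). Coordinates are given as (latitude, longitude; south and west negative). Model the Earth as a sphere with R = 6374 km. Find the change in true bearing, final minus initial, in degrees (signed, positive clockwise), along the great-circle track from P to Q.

+46.0°

At departure: θ₁ = atan2(sin Δλ cos φ₂, cos φ₁ sin φ₂ − sin φ₁ cos φ₂ cos Δλ) = 256.16°
At arrival: θ₂ = atan2(sin Δλ cos φ₁, −cos φ₂ sin φ₁ + sin φ₂ cos φ₁ cos Δλ) = 302.17°
Δθ = θ₂ − θ₁ = +46.0°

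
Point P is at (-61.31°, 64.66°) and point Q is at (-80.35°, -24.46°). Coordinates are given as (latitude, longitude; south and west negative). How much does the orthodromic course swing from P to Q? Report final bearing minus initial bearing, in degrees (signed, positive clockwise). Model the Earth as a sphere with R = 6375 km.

+86.6°

At departure: θ₁ = atan2(sin Δλ cos φ₂, cos φ₁ sin φ₂ − sin φ₁ cos φ₂ cos Δλ) = 199.59°
At arrival: θ₂ = atan2(sin Δλ cos φ₁, −cos φ₂ sin φ₁ + sin φ₂ cos φ₁ cos Δλ) = 286.24°
Δθ = θ₂ − θ₁ = +86.6°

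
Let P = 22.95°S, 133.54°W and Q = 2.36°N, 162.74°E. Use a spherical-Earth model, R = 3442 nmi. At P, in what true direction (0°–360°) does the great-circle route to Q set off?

N = sin Δλ·cos φ₂ = -0.8959;  D = cos φ₁ sin φ₂ − sin φ₁ cos φ₂ cos Δλ = +0.2104
initial course = atan2(N, D) = 283.22°

283.2°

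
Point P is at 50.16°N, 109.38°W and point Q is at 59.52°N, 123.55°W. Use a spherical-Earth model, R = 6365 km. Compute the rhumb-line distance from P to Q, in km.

Δψ = ln[tan(π/4+φ₂/2)/tan(π/4+φ₁/2)] = +0.2853;  Δφ = +0.1634 rad,  Δλ = -0.2473 rad
q = Δφ/Δψ = 0.5726
d = R·√(Δφ² + q²Δλ²) = 6365·0.21620 = 1376 km

1376 km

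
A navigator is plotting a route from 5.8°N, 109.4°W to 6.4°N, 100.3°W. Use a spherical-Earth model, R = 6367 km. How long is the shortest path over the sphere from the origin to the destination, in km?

1008 km

cos σ = sin φ₁ sin φ₂ + cos φ₁ cos φ₂ cos Δλ
      = sin(5.80°)sin(6.40°) + cos(5.80°)cos(6.40°)cos(9.10°) = 0.9875
σ = 9.068° → d = Rσ = 6367·0.15827 = 1008 km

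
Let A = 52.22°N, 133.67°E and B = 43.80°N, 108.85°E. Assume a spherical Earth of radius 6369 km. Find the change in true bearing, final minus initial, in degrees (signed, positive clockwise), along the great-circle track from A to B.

Initial bearing θ₁ = atan2(sin Δλ cos φ₂, cos φ₁ sin φ₂ − sin φ₁ cos φ₂ cos Δλ) = 252.81°
Final bearing θ₂ = (initial bearing from the destination back to the start) + 180° = 234.18°
Δθ = θ₂ − θ₁ = -18.6°

-18.6°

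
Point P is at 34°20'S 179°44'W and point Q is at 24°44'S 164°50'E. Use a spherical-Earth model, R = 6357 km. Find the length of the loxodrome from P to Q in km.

1829 km

Δψ = ln[tan(π/4+φ₂/2)/tan(π/4+φ₁/2)] = +0.1929;  Δφ = +0.1676 rad,  Δλ = -0.2694 rad
q = Δφ/Δψ = 0.8684
d = R·√(Δφ² + q²Δλ²) = 6357·0.28773 = 1829 km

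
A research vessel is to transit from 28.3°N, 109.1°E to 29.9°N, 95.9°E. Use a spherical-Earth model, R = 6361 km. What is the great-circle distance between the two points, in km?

cos σ = sin φ₁ sin φ₂ + cos φ₁ cos φ₂ cos Δλ
      = sin(28.30°)sin(29.90°) + cos(28.30°)cos(29.90°)cos(-13.20°) = 0.9794
σ = 11.638° → d = Rσ = 6361·0.20311 = 1292 km

1292 km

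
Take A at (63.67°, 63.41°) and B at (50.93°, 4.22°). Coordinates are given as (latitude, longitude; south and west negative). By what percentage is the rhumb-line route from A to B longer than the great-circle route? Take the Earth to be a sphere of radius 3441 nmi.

3.3%

Great circle: σ = 0.5753 rad → d_gc = Rσ = 1979.7 nmi
Rhumb: Δφ = -0.2224, Δλ = -1.0331, Δψ = -0.4167, q = Δφ/Δψ = 0.5337 → d_rh = R√(Δφ²+q²Δλ²) = 2045.5 nmi
Excess = (2045.5 − 1979.7) / 1979.7 = 65.8 / 1979.7 = 3.32% ≈ 3.3%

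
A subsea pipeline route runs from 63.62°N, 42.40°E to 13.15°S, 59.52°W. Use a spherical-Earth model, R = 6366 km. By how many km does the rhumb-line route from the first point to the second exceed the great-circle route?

519 km

Great circle: cos σ = sin φ₁ sin φ₂ + cos φ₁ cos φ₂ cos Δλ,  σ = 1.8683 rad → d_gc = 11893.9 km
Rhumb line: Δψ = -1.6824, q = Δφ/Δψ = 0.7964, d_rh = R√(Δφ²+q²Δλ²) = 12413.3 km
Excess = 12413.3 − 11893.9 = 519.4 ≈ 519 km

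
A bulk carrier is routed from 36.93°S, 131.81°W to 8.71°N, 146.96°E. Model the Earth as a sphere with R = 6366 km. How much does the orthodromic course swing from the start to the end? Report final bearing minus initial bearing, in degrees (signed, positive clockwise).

+25.6°

At departure: θ₁ = atan2(sin Δλ cos φ₂, cos φ₁ sin φ₂ − sin φ₁ cos φ₂ cos Δλ) = 282.22°
At arrival: θ₂ = atan2(sin Δλ cos φ₁, −cos φ₂ sin φ₁ + sin φ₂ cos φ₁ cos Δλ) = 307.78°
Δθ = θ₂ − θ₁ = +25.6°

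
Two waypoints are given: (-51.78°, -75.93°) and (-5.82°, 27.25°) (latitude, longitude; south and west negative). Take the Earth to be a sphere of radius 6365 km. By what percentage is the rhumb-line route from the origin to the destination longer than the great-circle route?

Great circle: σ = 1.6315 rad → d_gc = Rσ = 10384.5 km
Rhumb: Δφ = +0.8022, Δλ = +1.8008, Δψ = +0.9582, q = Δφ/Δψ = 0.8372 → d_rh = R√(Δφ²+q²Δλ²) = 10869.5 km
Excess = (10869.5 − 10384.5) / 10384.5 = 485.0 / 10384.5 = 4.67% ≈ 4.7%

4.7%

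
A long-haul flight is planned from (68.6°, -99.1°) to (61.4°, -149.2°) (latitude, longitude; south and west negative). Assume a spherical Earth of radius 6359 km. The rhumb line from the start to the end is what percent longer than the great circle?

Great circle: σ = 0.3778 rad → d_gc = Rσ = 2402.2 km
Rhumb: Δφ = -0.1257, Δλ = -0.8744, Δψ = -0.2994, q = Δφ/Δψ = 0.4198 → d_rh = R√(Δφ²+q²Δλ²) = 2467.1 km
Excess = (2467.1 − 2402.2) / 2402.2 = 64.9 / 2402.2 = 2.70% ≈ 2.7%

2.7%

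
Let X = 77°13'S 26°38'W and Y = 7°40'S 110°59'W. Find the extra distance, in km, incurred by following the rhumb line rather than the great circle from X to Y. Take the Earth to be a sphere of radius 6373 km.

476 km

Great circle: cos σ = sin φ₁ sin φ₂ + cos φ₁ cos φ₂ cos Δλ,  σ = 1.4185 rad → d_gc = 9040.2 km
Rhumb line: Δψ = +2.0549, q = Δφ/Δψ = 0.5907, d_rh = R√(Δφ²+q²Δλ²) = 9516.5 km
Excess = 9516.5 − 9040.2 = 476.3 ≈ 476 km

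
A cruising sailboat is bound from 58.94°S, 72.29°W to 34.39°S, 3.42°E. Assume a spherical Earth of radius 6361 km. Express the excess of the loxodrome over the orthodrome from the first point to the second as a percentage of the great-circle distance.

4.4%

Great circle: σ = 0.9411 rad → d_gc = Rσ = 5986.1 km
Rhumb: Δφ = +0.4285, Δλ = +1.3214, Δψ = +0.6406, q = Δφ/Δψ = 0.6688 → d_rh = R√(Δφ²+q²Δλ²) = 6247.5 km
Excess = (6247.5 − 5986.1) / 5986.1 = 261.4 / 5986.1 = 4.37% ≈ 4.4%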